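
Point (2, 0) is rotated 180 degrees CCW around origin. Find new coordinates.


cos(180) = -1, sin(180) = 0
x' = 2*(-1) - 0*0 = -2
y' = 2*0 + 0*(-1) = 0

(-2, 0)


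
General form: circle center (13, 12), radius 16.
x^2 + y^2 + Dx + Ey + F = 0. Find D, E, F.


(x-13)^2 + (y-12)^2 = 16^2
D = -2h = -26, E = -2k = -24
F = h^2+k^2-r^2 = 169+144-256 = 57

D = -26, E = -24, F = 57


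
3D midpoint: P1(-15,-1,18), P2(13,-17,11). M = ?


Mx = (-15+13)/2 = -1.0000
My = (-1- 17)/2 = -9.0000
Mz = (18+11)/2 = 14.5000

M = (-1.0000, -9.0000, 14.5000)


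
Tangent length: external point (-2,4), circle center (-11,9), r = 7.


d = sqrt((-2+ 11)^2 + (4-9)^2) = sqrt(81+25) = 10.2956
L = sqrt(106.0000 - 49) = sqrt(57.0000) = 7.5498

7.5498


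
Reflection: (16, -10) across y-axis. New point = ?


Reflection rule for y-axis: (-x, y)
(16, -10) -> (-16, -10)

(-16, -10)


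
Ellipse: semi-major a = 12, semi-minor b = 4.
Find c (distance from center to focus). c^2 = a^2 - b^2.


c^2 = 12^2 - 4^2 = 144 - 16 = 128
c = sqrt(128) = 11.3137

c = 11.3137


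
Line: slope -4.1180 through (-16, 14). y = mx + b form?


y - 14 = -4.1180(x + 16)
y = -4.1180x + 14 + 4.1180*(-16)
y = -4.1180x - 51.8880

y = -4.1180x - 51.8880


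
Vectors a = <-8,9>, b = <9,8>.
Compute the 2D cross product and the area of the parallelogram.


cross = -8*8 - 9*9 = -64 - 81 = -145
Parallelogram area = |-145| = 145

cross = -145, parallelogram area = 145


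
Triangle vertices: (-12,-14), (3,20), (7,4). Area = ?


-12*(20-4) = -192
3*(4+ 14) = 54
7*(-14-20) = -238
sum = -376
Area = |-376|/2 = 188.0000

188.0000 sq units


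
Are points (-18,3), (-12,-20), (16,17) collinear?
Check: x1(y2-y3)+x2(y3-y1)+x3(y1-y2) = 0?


-18*(-20-17) - 12*(17-3) + 16*(3+ 20)
= 666 - 168 + 368 = 866

No, not collinear (determinant = 866)


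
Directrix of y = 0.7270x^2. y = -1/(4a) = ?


a = 0.7270
1/(4a) = 0.3439
directrix: y = -0.3439 = -0.3439

y = -0.3439


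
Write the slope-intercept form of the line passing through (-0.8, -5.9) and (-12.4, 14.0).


m = (19.9)/(-11.6) = -1.7155
b = y1 - m*x1 = -5.9 - (19.9*(-0.8))/(-11.6) = -5.9 - 1.3724 = -7.2724

y = -1.7155x - 7.2724


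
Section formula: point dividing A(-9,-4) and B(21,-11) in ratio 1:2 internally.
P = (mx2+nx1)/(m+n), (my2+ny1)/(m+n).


Px = (1*21 + 2*(-9))/3 = 3/3 = 1.0000
Py = (1*(-11) + 2*(-4))/3 = -19/3 = -6.3333

P = (1.0000, -6.3333)


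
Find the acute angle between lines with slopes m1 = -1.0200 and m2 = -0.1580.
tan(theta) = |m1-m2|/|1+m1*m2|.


m1-m2 = -0.862
1+m1*m2 = 1.16116
tan(theta) = |-0.862/1.16116| = 0.742361
theta = arctan(|-0.862/1.16116|) = 36.5888 degrees (acute angle)

36.5888 degrees


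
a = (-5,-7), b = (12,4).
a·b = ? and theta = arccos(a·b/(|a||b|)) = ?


a·b = -5*12 - 7*4 = -60 - 28 = -88
|a| = sqrt(25+49) = 8.6023
|b| = sqrt(144+16) = 12.6491
cos(theta) = -88/(sqrt(74)*sqrt(160)) = -88/sqrt(11840) = -0.808736
theta = arccos(-88/sqrt(11840)) = 143.9726 degrees

a·b = -88, theta = 143.9726 deg


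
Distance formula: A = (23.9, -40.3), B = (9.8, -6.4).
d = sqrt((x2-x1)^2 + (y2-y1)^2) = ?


dx = 9.8 - 23.9 = -14.1
dy = -6.4 + 40.3 = 33.9
d = sqrt(198.81 + 1149.21) = sqrt(1348.02) = 36.7154

36.7154


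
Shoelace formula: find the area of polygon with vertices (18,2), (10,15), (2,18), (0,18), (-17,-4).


sum(xi*y_{i+1}) = 18*15 + 10*18 + 2*18 + 0*(-4) - 17*2 = 452
sum(yi*x_{i+1}) = 2*10 + 15*2 + 18*0 + 18*(-17) - 4*18 = -328
Area = |452 + 328|/2 = 780/2 = 390.0000

390.0000 sq units


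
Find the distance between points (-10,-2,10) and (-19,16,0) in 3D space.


dx=-9, dy=18, dz=-10
d = sqrt(81+324+100) = sqrt(505) = 22.4722

22.4722


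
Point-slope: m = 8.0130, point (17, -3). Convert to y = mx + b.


y + 3 = 8.0130(x - 17)
y = 8.0130x - 3 - 8.0130*17
y = 8.0130x - 139.2210

y = 8.0130x - 139.2210


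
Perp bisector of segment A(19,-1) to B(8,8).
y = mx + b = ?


Midpoint = (13.5, 3.5)
Slope of AB = dy/dx = 9/(-11) = -0.8182
Perp slope = -dx/dy = 11/9 = 1.2222
b = My - (perp slope)*Mx = 3.5 + (-11*13.5)/9 = 3.5 - 16.5000 = -13.0000

y = 1.2222x - 13.0000


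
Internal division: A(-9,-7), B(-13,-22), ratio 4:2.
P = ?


Px = (4*(-13) + 2*(-9))/6 = -70/6 = -11.6667
Py = (4*(-22) + 2*(-7))/6 = -102/6 = -17.0000

P = (-11.6667, -17.0000)


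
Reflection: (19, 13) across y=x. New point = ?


Reflection rule for y=x: (y, x)
(19, 13) -> (13, 19)

(13, 19)


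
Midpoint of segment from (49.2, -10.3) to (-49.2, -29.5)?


Mx = (49.2 - 49.2)/2 = 0.0/2 = 0
My = (-10.3 - 29.5)/2 = -39.8/2 = -19.9000

(0, -19.9000)


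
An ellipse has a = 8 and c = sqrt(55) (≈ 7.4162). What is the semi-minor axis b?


b^2 = 8^2 - (sqrt(55))^2 = 64 - 55 = 9
b = sqrt(9) = 3

b = 3


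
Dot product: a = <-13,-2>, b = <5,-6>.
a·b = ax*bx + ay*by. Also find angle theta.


a·b = -13*5 - 2*(-6) = -65 + 12 = -53
|a| = sqrt(169+4) = 13.1529
|b| = sqrt(25+36) = 7.8102
cos(theta) = -53/(sqrt(173)*sqrt(61)) = -53/sqrt(10553) = -0.515927
theta = arccos(-53/sqrt(10553)) = 121.0594 degrees

a·b = -53, theta = 121.0594 deg


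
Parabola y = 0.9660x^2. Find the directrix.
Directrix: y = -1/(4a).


a = 0.9660
1/(4a) = 0.2588
directrix: y = -0.2588 = -0.2588

y = -0.2588


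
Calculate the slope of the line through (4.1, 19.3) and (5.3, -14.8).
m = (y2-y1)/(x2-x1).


dy = -14.8 - 19.3 = -34.1
dx = 5.3 - 4.1 = 1.2
m = -34.1/1.2 = -28.4167

m = -28.4167


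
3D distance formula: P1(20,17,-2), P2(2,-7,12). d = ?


dx=-18, dy=-24, dz=14
d = sqrt(324+576+196) = sqrt(1096) = 33.1059

33.1059


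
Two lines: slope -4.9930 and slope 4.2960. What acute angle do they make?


m1-m2 = -9.289
1+m1*m2 = -20.449928
tan(theta) = |-9.289/(-20.449928)| = 0.454231
theta = arctan(|-9.289/(-20.449928)|) = 24.4290 degrees (acute angle)

24.4290 degrees


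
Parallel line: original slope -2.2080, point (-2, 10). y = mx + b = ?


Parallel lines have equal slopes.
m2 = -2.2080
b2 = 10 + 2.2080*(-2) = 5.5840

y = -2.2080x + 5.5840


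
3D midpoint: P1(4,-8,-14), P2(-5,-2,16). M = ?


Mx = (4- 5)/2 = -0.5000
My = (-8- 2)/2 = -5.0000
Mz = (-14+16)/2 = 1.0000

M = (-0.5000, -5.0000, 1.0000)


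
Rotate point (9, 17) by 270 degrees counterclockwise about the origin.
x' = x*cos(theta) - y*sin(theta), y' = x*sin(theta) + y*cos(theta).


cos(270) = 0, sin(270) = -1
x' = 9*0 - 17*(-1) = 17
y' = 9*(-1) + 17*0 = -9

(17, -9)


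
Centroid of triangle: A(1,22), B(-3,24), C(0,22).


Gx = (1- 3+0)/3 = -2/3 = -0.6667
Gy = (22+24+22)/3 = 68/3 = 22.6667

G = (-0.6667, 22.6667)


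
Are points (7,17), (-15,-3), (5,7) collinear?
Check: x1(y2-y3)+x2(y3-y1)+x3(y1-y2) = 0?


7*(-3-7) - 15*(7-17) + 5*(17+ 3)
= -70 + 150 + 100 = 180

No, not collinear (determinant = 180)


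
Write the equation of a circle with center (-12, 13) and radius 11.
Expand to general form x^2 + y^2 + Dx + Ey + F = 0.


(x+ 12)^2 + (y-13)^2 = 11^2
D = -2h = 24, E = -2k = -26
F = h^2+k^2-r^2 = 144+169-121 = 192

x^2 + y^2 + 24x - 26y + 192 = 0


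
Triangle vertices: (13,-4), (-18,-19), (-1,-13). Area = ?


13*(-19+ 13) = -78
-18*(-13+ 4) = 162
-1*(-4+ 19) = -15
sum = 69
Area = |69|/2 = 34.5000

34.5000 sq units


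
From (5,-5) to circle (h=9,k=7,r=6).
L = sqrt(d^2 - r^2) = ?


d = sqrt((5-9)^2 + (-5-7)^2) = sqrt(16+144) = 12.6491
L = sqrt(160.0000 - 36) = sqrt(124.0000) = 11.1355

11.1355


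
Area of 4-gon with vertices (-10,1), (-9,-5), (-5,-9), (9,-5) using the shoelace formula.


sum(xi*y_{i+1}) = -10*(-5) - 9*(-9) - 5*(-5) + 9*1 = 165
sum(yi*x_{i+1}) = 1*(-9) - 5*(-5) - 9*9 - 5*(-10) = -15
Area = |165 + 15|/2 = 180/2 = 90.0000

90.0000 sq units


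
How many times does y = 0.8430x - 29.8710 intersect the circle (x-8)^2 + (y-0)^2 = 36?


Substitute y = 0.8430x - 29.8710: (x-8)^2 + (0.8430x- 29.8710-0)^2 = 36
Expand to Ax^2 + Bx + C = 0, where b-k = -29.871
A = 1+m^2 = 1.710649
B = 2(m(b-k) - h) = 2(0.8430*(-29.871) - 8) = -66.362506
C = h^2 + (b-k)^2 - r^2 = 64 + 892.276641 - 36 = 920.276641
disc = B^2-4AC = 4403.9822 - 6297.0813 = -1893.0991
disc < 0

0 intersection points


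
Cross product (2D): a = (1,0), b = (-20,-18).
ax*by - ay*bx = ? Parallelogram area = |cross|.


cross = 1*(-18) - 0*(-20) = -18 - 0 = -18
Parallelogram area = |-18| = 18

cross = -18, parallelogram area = 18


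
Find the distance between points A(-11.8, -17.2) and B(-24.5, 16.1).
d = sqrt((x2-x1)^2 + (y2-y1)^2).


dx = -24.5 + 11.8 = -12.7
dy = 16.1 + 17.2 = 33.3
d = sqrt(161.29 + 1108.89) = sqrt(1270.18) = 35.6396

35.6396


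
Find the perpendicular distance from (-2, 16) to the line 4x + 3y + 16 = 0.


|4*(-2) + 3*16 + 16| = |56| = 56
sqrt(16 + 9) = sqrt(25) = 5.0000
d = 56/sqrt(25) = 11.2000

11.2000


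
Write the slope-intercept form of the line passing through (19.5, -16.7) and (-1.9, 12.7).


m = (29.4)/(-21.4) = -1.3738
b = y1 - m*x1 = -16.7 - (29.4*19.5)/(-21.4) = -16.7 + 26.7897 = 10.0897

y = -1.3738x + 10.0897


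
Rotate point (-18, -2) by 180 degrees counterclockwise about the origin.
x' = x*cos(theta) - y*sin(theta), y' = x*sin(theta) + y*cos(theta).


cos(180) = -1, sin(180) = 0
x' = -18*(-1) + 2*0 = 18
y' = -18*0 - 2*(-1) = 2

(18, 2)


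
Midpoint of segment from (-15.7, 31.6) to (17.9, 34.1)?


Mx = (-15.7 + 17.9)/2 = 2.2/2 = 1.1000
My = (31.6 + 34.1)/2 = 65.7/2 = 32.8500

(1.1000, 32.8500)


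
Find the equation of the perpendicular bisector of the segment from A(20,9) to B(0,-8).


Midpoint = (10, 0.5)
Slope of AB = dy/dx = -17/(-20) = 0.8500
Perp slope = -dx/dy = -20/17 = -1.1765
b = My - (perp slope)*Mx = 0.5 + (-20*10)/(-17) = 0.5 + 11.7647 = 12.2647

y = -1.1765x + 12.2647


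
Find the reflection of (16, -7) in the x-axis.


Reflection rule for x-axis: (x, -y)
(16, -7) -> (16, 7)

(16, 7)


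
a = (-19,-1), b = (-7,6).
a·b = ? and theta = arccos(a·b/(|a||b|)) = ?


a·b = -19*(-7) - 1*6 = 133 - 6 = 127
|a| = sqrt(361+1) = 19.0263
|b| = sqrt(49+36) = 9.2195
cos(theta) = 127/(sqrt(362)*sqrt(85)) = 127/sqrt(30770) = 0.724002
theta = arccos(127/sqrt(30770)) = 43.6141 degrees

a·b = 127, theta = 43.6141 deg


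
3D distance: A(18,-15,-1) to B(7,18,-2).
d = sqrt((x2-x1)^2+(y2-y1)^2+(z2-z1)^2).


dx=-11, dy=33, dz=-1
d = sqrt(121+1089+1) = sqrt(1211) = 34.7994

34.7994


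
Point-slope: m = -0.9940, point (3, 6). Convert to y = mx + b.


y - 6 = -0.9940(x - 3)
y = -0.9940x + 6 + 0.9940*3
y = -0.9940x + 8.9820

y = -0.9940x + 8.9820


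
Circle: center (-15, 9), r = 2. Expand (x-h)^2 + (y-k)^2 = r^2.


(x+ 15)^2 + (y-9)^2 = 2^2
D = -2h = 30, E = -2k = -18
F = h^2+k^2-r^2 = 225+81-4 = 302

x^2 + y^2 + 30x - 18y + 302 = 0


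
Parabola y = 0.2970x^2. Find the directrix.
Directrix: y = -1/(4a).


a = 0.2970
1/(4a) = 0.8418
directrix: y = -0.8418 = -0.8418

y = -0.8418


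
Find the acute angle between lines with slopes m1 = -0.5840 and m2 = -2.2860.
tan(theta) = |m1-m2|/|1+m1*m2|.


m1-m2 = 1.702
1+m1*m2 = 2.335024
tan(theta) = |1.702/2.335024| = 0.728900
theta = arctan(|1.702/2.335024|) = 36.0883 degrees (acute angle)

36.0883 degrees


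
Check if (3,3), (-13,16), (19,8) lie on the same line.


3*(16-8) - 13*(8-3) + 19*(3-16)
= 24 - 65 - 247 = -288

No, not collinear (determinant = -288)


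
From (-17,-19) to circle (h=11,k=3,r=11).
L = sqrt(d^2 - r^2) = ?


d = sqrt((-17-11)^2 + (-19-3)^2) = sqrt(784+484) = 35.6090
L = sqrt(1268.0000 - 121) = sqrt(1147.0000) = 33.8674

33.8674


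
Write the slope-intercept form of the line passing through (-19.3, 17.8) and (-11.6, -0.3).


m = (-18.1)/(7.7) = -2.3506
b = y1 - m*x1 = 17.8 - (-18.1*(-19.3))/(7.7) = 17.8 - 45.3675 = -27.5675

y = -2.3506x - 27.5675


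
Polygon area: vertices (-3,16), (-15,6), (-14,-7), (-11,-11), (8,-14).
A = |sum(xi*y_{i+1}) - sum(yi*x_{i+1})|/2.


sum(xi*y_{i+1}) = -3*6 - 15*(-7) - 14*(-11) - 11*(-14) + 8*16 = 523
sum(yi*x_{i+1}) = 16*(-15) + 6*(-14) - 7*(-11) - 11*8 - 14*(-3) = -293
Area = |523 + 293|/2 = 816/2 = 408.0000

408.0000 sq units


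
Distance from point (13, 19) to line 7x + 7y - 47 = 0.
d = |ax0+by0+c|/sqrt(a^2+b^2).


|7*13 + 7*19 - 47| = |177| = 177
sqrt(49 + 49) = sqrt(98) = 9.8995
d = 177/sqrt(98) = 17.8797

17.8797


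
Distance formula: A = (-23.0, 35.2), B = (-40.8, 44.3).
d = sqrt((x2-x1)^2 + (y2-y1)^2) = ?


dx = -40.8 + 23.0 = -17.8
dy = 44.3 - 35.2 = 9.1
d = sqrt(316.84 + 82.81) = sqrt(399.65) = 19.9912

19.9912


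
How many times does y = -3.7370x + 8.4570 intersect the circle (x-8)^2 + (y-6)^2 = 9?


Substitute y = -3.7370x + 8.4570: (x-8)^2 + (-3.7370x+8.4570-6)^2 = 9
Expand to Ax^2 + Bx + C = 0, where b-k = 2.457
A = 1+m^2 = 14.965169
B = 2(m(b-k) - h) = 2(-3.7370*2.457 - 8) = -34.363618
C = h^2 + (b-k)^2 - r^2 = 64 + 6.036849 - 9 = 61.036849
disc = B^2-4AC = 1180.8582 - 3653.7070 = -2472.8488
disc < 0

0 intersection points


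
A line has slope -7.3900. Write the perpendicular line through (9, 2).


Perpendicular slope = -1/m1 = -1/(-7.3900) = 0.1353
b2 = y0 - m2*x0 = 2 + 9/(-7.3900) = 2 - 1.2179 = 0.7821

y = 0.1353x + 0.7821


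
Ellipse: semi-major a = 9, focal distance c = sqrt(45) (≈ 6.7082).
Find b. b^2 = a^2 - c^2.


b^2 = 9^2 - (sqrt(45))^2 = 81 - 45 = 36
b = sqrt(36) = 6

b = 6


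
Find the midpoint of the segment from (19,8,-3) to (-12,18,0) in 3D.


Mx = (19- 12)/2 = 3.5000
My = (8+18)/2 = 13.0000
Mz = (-3+0)/2 = -1.5000

M = (3.5000, 13.0000, -1.5000)


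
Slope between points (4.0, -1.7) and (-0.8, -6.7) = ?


dy = -6.7 + 1.7 = -5.0
dx = -0.8 - 4.0 = -4.8
m = -5.0/(-4.8) = 1.0417

m = 1.0417


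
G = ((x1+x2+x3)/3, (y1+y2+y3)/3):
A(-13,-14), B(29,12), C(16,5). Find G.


Gx = (-13+29+16)/3 = 32/3 = 10.6667
Gy = (-14+12+5)/3 = 3/3 = 1.0000

G = (10.6667, 1.0000)


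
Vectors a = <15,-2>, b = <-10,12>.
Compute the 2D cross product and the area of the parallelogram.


cross = 15*12 + 2*(-10) = 180 - 20 = 160
Parallelogram area = |160| = 160

cross = 160, parallelogram area = 160


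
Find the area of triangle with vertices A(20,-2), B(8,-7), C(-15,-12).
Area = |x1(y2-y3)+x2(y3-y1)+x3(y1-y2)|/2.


20*(-7+ 12) = 100
8*(-12+ 2) = -80
-15*(-2+ 7) = -75
sum = -55
Area = |-55|/2 = 27.5000

27.5000 sq units


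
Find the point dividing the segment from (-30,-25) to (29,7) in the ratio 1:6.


Px = (1*29 + 6*(-30))/7 = -151/7 = -21.5714
Py = (1*7 + 6*(-25))/7 = -143/7 = -20.4286

P = (-21.5714, -20.4286)


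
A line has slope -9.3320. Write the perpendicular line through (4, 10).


Perpendicular slope = -1/m1 = -1/(-9.3320) = 0.1072
b2 = y0 - m2*x0 = 10 + 4/(-9.3320) = 10 - 0.4286 = 9.5714

y = 0.1072x + 9.5714


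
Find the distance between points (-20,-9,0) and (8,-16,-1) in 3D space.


dx=28, dy=-7, dz=-1
d = sqrt(784+49+1) = sqrt(834) = 28.8791

28.8791


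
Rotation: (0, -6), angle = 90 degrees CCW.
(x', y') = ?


cos(90) = 0, sin(90) = 1
x' = 0*0 + 6*1 = 6
y' = 0*1 - 6*0 = 0

(6, 0)


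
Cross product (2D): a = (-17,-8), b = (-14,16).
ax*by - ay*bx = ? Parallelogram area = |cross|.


cross = -17*16 + 8*(-14) = -272 - 112 = -384
Parallelogram area = |-384| = 384

cross = -384, parallelogram area = 384


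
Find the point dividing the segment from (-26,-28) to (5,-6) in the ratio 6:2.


Px = (6*5 + 2*(-26))/8 = -22/8 = -2.7500
Py = (6*(-6) + 2*(-28))/8 = -92/8 = -11.5000

P = (-2.7500, -11.5000)


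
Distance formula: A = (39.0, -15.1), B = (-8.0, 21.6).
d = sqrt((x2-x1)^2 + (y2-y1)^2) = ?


dx = -8.0 - 39.0 = -47.0
dy = 21.6 + 15.1 = 36.7
d = sqrt(2209.0 + 1346.89) = sqrt(3555.89) = 59.6313

59.6313


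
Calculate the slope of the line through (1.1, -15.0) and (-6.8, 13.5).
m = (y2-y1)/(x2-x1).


dy = 13.5 + 15.0 = 28.5
dx = -6.8 - 1.1 = -7.9
m = 28.5/(-7.9) = -3.6076

m = -3.6076


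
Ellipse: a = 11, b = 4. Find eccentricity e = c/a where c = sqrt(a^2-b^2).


c = sqrt(121-16) = sqrt(105) = 10.2470
e = c/a = sqrt(105)/11 = 0.9315

e = 0.9315


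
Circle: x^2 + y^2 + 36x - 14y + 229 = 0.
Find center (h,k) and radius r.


h = -D/2 = -36/2 = -18
k = -E/2 = 14/2 = 7
r^2 = h^2 + k^2 - F = 324 + 49 - 229 = 144
r = 12

Center (-18, 7), radius = 12


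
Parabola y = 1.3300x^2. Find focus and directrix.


a = 1.3300
1/(4a) = 0.1880
Focus = (0, 0.1880)
Directrix: y = -0.1880

Focus = (0, 0.1880), Directrix: y = -0.1880


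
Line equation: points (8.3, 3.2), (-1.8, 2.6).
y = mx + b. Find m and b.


m = (-0.6)/(-10.1) = 0.0594
b = y1 - m*x1 = 3.2 - (-0.6*8.3)/(-10.1) = 3.2 - 0.4931 = 2.7069

y = 0.0594x + 2.7069


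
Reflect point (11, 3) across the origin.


Reflection rule for origin: (-x, -y)
(11, 3) -> (-11, -3)

(-11, -3)


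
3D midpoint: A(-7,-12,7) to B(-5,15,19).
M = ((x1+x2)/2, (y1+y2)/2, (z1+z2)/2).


Mx = (-7- 5)/2 = -6.0000
My = (-12+15)/2 = 1.5000
Mz = (7+19)/2 = 13.0000

M = (-6.0000, 1.5000, 13.0000)


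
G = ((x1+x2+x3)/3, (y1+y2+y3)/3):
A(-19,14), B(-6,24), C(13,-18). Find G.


Gx = (-19- 6+13)/3 = -12/3 = -4.0000
Gy = (14+24- 18)/3 = 20/3 = 6.6667

G = (-4.0000, 6.6667)


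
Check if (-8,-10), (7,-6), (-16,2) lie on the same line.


-8*(-6-2) + 7*(2+ 10) - 16*(-10+ 6)
= 64 + 84 + 64 = 212

No, not collinear (determinant = 212)


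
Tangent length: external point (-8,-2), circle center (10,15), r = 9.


d = sqrt((-8-10)^2 + (-2-15)^2) = sqrt(324+289) = 24.7588
L = sqrt(613.0000 - 81) = sqrt(532.0000) = 23.0651

23.0651


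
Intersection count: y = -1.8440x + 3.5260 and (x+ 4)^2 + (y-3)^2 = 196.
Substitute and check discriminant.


Substitute y = -1.8440x + 3.5260: (x+ 4)^2 + (-1.8440x+3.5260-3)^2 = 196
Expand to Ax^2 + Bx + C = 0, where b-k = 0.526
A = 1+m^2 = 4.400336
B = 2(m(b-k) - h) = 2(-1.8440*0.526 + 4) = 6.060112
C = h^2 + (b-k)^2 - r^2 = 16 + 0.276676 - 196 = -179.723324
disc = B^2-4AC = 36.7250 + 3163.3721 = 3200.0971
disc > 0

2 intersection points


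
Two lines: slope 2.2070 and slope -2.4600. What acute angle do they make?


m1-m2 = 4.667
1+m1*m2 = -4.42922
tan(theta) = |4.667/(-4.42922)| = 1.053684
theta = arctan(|4.667/(-4.42922)|) = 46.4974 degrees (acute angle)

46.4974 degrees


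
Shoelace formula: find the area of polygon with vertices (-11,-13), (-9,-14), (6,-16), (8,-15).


sum(xi*y_{i+1}) = -11*(-14) - 9*(-16) + 6*(-15) + 8*(-13) = 104
sum(yi*x_{i+1}) = -13*(-9) - 14*6 - 16*8 - 15*(-11) = 70
Area = |104 - 70|/2 = 34/2 = 17.0000

17.0000 sq units


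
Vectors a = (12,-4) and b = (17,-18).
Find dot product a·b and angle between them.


a·b = 12*17 - 4*(-18) = 204 + 72 = 276
|a| = sqrt(144+16) = 12.6491
|b| = sqrt(289+324) = 24.7588
cos(theta) = 276/(sqrt(160)*sqrt(613)) = 276/sqrt(98080) = 0.881290
theta = arccos(276/sqrt(98080)) = 28.2016 degrees

a·b = 276, theta = 28.2016 deg


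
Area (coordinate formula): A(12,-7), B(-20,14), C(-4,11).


12*(14-11) = 36
-20*(11+ 7) = -360
-4*(-7-14) = 84
sum = -240
Area = |-240|/2 = 120.0000

120.0000 sq units


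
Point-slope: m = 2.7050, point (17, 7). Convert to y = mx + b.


y - 7 = 2.7050(x - 17)
y = 2.7050x + 7 - 2.7050*17
y = 2.7050x - 38.9850

y = 2.7050x - 38.9850


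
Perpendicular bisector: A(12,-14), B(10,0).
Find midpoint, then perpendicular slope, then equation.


Midpoint = (11, -7)
Slope of AB = dy/dx = 14/(-2) = -7.0000
Perp slope = -dx/dy = 2/14 = 0.1429
b = My - (perp slope)*Mx = -7 + (-2*11)/14 = -7 - 1.5714 = -8.5714

y = 0.1429x - 8.5714


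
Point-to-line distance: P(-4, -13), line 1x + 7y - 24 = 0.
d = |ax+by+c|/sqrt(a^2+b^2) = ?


|1*(-4) + 7*(-13) - 24| = |-119| = 119
sqrt(1 + 49) = sqrt(50) = 7.0711
d = 119/sqrt(50) = 16.8291

16.8291


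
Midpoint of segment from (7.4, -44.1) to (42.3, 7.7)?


Mx = (7.4 + 42.3)/2 = 49.7/2 = 24.8500
My = (-44.1 + 7.7)/2 = -36.4/2 = -18.2000

(24.8500, -18.2000)


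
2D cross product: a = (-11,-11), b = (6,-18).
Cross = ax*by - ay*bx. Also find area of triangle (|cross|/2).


cross = -11*(-18) + 11*6 = 198 + 66 = 264
Triangle area = |264|/2 = 264/2 = 132.0000

cross = 264, triangle area = 132.0000


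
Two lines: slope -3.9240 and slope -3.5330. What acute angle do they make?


m1-m2 = -0.391
1+m1*m2 = 14.863492
tan(theta) = |-0.391/14.863492| = 0.026306
theta = arctan(|-0.391/14.863492|) = 1.5069 degrees (acute angle)

1.5069 degrees


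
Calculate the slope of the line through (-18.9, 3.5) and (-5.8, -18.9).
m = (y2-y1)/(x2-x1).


dy = -18.9 - 3.5 = -22.4
dx = -5.8 + 18.9 = 13.1
m = -22.4/13.1 = -1.7099

m = -1.7099


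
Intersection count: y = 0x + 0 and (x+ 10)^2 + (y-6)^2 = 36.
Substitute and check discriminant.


Substitute y = 0x + 0: (x+ 10)^2 + (0x+0-6)^2 = 36
Expand to Ax^2 + Bx + C = 0, where b-k = -6
A = 1+m^2 = 1
B = 2(m(b-k) - h) = 2(0*(-6) + 10) = 20
C = h^2 + (b-k)^2 - r^2 = 100 + 36 - 36 = 100
disc = B^2-4AC = 400.0000 - 400.0000 = 0
disc = 0

1 intersection point (tangent)


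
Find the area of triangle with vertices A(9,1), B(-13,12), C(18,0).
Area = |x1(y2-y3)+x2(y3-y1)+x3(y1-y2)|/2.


9*(12-0) = 108
-13*(0-1) = 13
18*(1-12) = -198
sum = -77
Area = |-77|/2 = 38.5000

38.5000 sq units


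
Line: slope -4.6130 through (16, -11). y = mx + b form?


y + 11 = -4.6130(x - 16)
y = -4.6130x - 11 + 4.6130*16
y = -4.6130x + 62.8080

y = -4.6130x + 62.8080


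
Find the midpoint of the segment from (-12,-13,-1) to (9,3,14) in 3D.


Mx = (-12+9)/2 = -1.5000
My = (-13+3)/2 = -5.0000
Mz = (-1+14)/2 = 6.5000

M = (-1.5000, -5.0000, 6.5000)


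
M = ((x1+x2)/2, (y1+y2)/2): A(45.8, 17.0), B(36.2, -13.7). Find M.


Mx = (45.8 + 36.2)/2 = 82.0/2 = 41.0000
My = (17.0 - 13.7)/2 = 3.3/2 = 1.6500

(41.0000, 1.6500)


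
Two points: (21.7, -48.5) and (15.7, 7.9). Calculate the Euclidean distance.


dx = 15.7 - 21.7 = -6.0
dy = 7.9 + 48.5 = 56.4
d = sqrt(36.0 + 3180.96) = sqrt(3216.96) = 56.7183

56.7183


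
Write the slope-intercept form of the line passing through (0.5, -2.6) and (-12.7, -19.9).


m = (-17.3)/(-13.2) = 1.3106
b = y1 - m*x1 = -2.6 - (-17.3*0.5)/(-13.2) = -2.6 - 0.6553 = -3.2553

y = 1.3106x - 3.2553


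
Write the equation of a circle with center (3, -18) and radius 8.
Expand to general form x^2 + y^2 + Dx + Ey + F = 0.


(x-3)^2 + (y+ 18)^2 = 8^2
D = -2h = -6, E = -2k = 36
F = h^2+k^2-r^2 = 9+324-64 = 269

x^2 + y^2 - 6x + 36y + 269 = 0


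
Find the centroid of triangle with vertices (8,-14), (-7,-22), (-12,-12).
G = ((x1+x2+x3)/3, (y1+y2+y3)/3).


Gx = (8- 7- 12)/3 = -11/3 = -3.6667
Gy = (-14- 22- 12)/3 = -48/3 = -16.0000

G = (-3.6667, -16.0000)


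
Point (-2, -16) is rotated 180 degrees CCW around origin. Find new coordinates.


cos(180) = -1, sin(180) = 0
x' = -2*(-1) + 16*0 = 2
y' = -2*0 - 16*(-1) = 16

(2, 16)


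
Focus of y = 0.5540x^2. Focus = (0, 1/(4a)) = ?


a = 0.5540
4a = 2.2160
focus = (0, 1/2.2160) = (0, 0.4513)

Focus = (0, 0.4513)


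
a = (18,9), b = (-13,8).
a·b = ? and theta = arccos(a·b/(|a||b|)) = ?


a·b = 18*(-13) + 9*8 = -234 + 72 = -162
|a| = sqrt(324+81) = 20.1246
|b| = sqrt(169+64) = 15.2643
cos(theta) = -162/(sqrt(405)*sqrt(233)) = -162/sqrt(94365) = -0.527363
theta = arccos(-162/sqrt(94365)) = 121.8274 degrees

a·b = -162, theta = 121.8274 deg


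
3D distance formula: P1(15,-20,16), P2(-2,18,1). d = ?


dx=-17, dy=38, dz=-15
d = sqrt(289+1444+225) = sqrt(1958) = 44.2493

44.2493


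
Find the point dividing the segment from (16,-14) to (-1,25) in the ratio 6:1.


Px = (6*(-1) + 1*16)/7 = 10/7 = 1.4286
Py = (6*25 + 1*(-14))/7 = 136/7 = 19.4286

P = (1.4286, 19.4286)


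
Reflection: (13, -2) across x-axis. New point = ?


Reflection rule for x-axis: (x, -y)
(13, -2) -> (13, 2)

(13, 2)


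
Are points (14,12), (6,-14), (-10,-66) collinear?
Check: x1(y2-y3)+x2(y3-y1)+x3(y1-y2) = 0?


14*(-14+ 66) + 6*(-66-12) - 10*(12+ 14)
= 728 - 468 - 260 = 0

Yes, collinear (determinant = 0)


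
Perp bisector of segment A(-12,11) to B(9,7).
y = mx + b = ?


Midpoint = (-1.5, 9)
Slope of AB = dy/dx = -4/21 = -0.1905
Perp slope = -dx/dy = 21/4 = 5.2500
b = My - (perp slope)*Mx = 9 + (21*(-1.5))/(-4) = 9 + 7.8750 = 16.8750

y = 5.2500x + 16.8750


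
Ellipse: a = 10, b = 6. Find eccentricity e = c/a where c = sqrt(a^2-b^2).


c = sqrt(100-36) = sqrt(64) = 8.0000
e = c/a = 8/10 = 0.8000

e = 0.8000


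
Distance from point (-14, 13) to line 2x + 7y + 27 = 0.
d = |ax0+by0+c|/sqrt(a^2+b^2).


|2*(-14) + 7*13 + 27| = |90| = 90
sqrt(4 + 49) = sqrt(53) = 7.2801
d = 90/sqrt(53) = 12.3625

12.3625


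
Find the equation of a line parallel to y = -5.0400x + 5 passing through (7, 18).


Parallel lines have equal slopes.
m2 = -5.0400
b2 = 18 + 5.0400*7 = 53.2800

y = -5.0400x + 53.2800


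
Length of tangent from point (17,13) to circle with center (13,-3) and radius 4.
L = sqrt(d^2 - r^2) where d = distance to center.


d = sqrt((17-13)^2 + (13+ 3)^2) = sqrt(16+256) = 16.4924
L = sqrt(272.0000 - 16) = sqrt(256.0000) = 16.0000

16.0000


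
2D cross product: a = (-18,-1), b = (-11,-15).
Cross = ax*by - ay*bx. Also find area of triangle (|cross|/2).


cross = -18*(-15) + 1*(-11) = 270 - 11 = 259
Triangle area = |259|/2 = 259/2 = 129.5000

cross = 259, triangle area = 129.5000


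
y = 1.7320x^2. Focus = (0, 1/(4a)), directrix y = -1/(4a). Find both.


a = 1.7320
1/(4a) = 0.1443
Focus = (0, 0.1443)
Directrix: y = -0.1443

Focus = (0, 0.1443), Directrix: y = -0.1443


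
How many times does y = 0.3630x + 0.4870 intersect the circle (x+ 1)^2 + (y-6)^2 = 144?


Substitute y = 0.3630x + 0.4870: (x+ 1)^2 + (0.3630x+0.4870-6)^2 = 144
Expand to Ax^2 + Bx + C = 0, where b-k = -5.513
A = 1+m^2 = 1.131769
B = 2(m(b-k) - h) = 2(0.3630*(-5.513) + 1) = -2.002438
C = h^2 + (b-k)^2 - r^2 = 1 + 30.393169 - 144 = -112.606831
disc = B^2-4AC = 4.0098 + 509.7797 = 513.7895
disc > 0

2 intersection points


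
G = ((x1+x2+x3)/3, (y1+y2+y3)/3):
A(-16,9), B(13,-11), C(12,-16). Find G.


Gx = (-16+13+12)/3 = 9/3 = 3.0000
Gy = (9- 11- 16)/3 = -18/3 = -6.0000

G = (3.0000, -6.0000)


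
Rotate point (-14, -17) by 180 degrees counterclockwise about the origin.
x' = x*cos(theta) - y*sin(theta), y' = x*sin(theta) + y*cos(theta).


cos(180) = -1, sin(180) = 0
x' = -14*(-1) + 17*0 = 14
y' = -14*0 - 17*(-1) = 17

(14, 17)


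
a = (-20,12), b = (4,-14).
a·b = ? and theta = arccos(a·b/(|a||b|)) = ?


a·b = -20*4 + 12*(-14) = -80 - 168 = -248
|a| = sqrt(400+144) = 23.3238
|b| = sqrt(16+196) = 14.5602
cos(theta) = -248/(sqrt(544)*sqrt(212)) = -248/sqrt(115328) = -0.730271
theta = arccos(-248/sqrt(115328)) = 136.9092 degrees

a·b = -248, theta = 136.9092 deg


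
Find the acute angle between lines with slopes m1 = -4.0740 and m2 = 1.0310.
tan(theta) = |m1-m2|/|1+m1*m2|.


m1-m2 = -5.105
1+m1*m2 = -3.200294
tan(theta) = |-5.105/(-3.200294)| = 1.595166
theta = arctan(|-5.105/(-3.200294)|) = 57.9166 degrees (acute angle)

57.9166 degrees


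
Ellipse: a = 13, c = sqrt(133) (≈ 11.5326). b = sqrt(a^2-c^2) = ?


b^2 = 13^2 - (sqrt(133))^2 = 169 - 133 = 36
b = sqrt(36) = 6

b = 6


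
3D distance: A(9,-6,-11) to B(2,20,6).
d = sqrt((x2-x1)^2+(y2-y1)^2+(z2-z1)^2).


dx=-7, dy=26, dz=17
d = sqrt(49+676+289) = sqrt(1014) = 31.8434

31.8434


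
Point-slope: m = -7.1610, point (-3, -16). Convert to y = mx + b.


y + 16 = -7.1610(x + 3)
y = -7.1610x - 16 + 7.1610*(-3)
y = -7.1610x - 37.4830

y = -7.1610x - 37.4830


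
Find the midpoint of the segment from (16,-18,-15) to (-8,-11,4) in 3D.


Mx = (16- 8)/2 = 4.0000
My = (-18- 11)/2 = -14.5000
Mz = (-15+4)/2 = -5.5000

M = (4.0000, -14.5000, -5.5000)


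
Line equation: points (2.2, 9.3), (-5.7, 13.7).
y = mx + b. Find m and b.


m = (4.4)/(-7.9) = -0.5570
b = y1 - m*x1 = 9.3 - (4.4*2.2)/(-7.9) = 9.3 + 1.2253 = 10.5253

y = -0.5570x + 10.5253


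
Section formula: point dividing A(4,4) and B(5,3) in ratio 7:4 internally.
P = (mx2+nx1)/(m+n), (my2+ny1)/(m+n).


Px = (7*5 + 4*4)/11 = 51/11 = 4.6364
Py = (7*3 + 4*4)/11 = 37/11 = 3.3636

P = (4.6364, 3.3636)


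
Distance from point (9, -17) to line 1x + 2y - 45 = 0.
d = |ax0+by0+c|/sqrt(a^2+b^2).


|1*9 + 2*(-17) - 45| = |-70| = 70
sqrt(1 + 4) = sqrt(5) = 2.2361
d = 70/sqrt(5) = 31.3050

31.3050


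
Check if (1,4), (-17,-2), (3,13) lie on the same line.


1*(-2-13) - 17*(13-4) + 3*(4+ 2)
= -15 - 153 + 18 = -150

No, not collinear (determinant = -150)


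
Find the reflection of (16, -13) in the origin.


Reflection rule for origin: (-x, -y)
(16, -13) -> (-16, 13)

(-16, 13)


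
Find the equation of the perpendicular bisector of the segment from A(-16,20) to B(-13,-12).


Midpoint = (-14.5, 4)
Slope of AB = dy/dx = -32/3 = -10.6667
Perp slope = -dx/dy = 3/32 = 0.0938
b = My - (perp slope)*Mx = 4 + (3*(-14.5))/(-32) = 4 + 1.3594 = 5.3594

y = 0.0938x + 5.3594


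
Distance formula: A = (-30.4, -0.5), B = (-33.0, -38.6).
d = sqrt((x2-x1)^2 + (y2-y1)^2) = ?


dx = -33.0 + 30.4 = -2.6
dy = -38.6 + 0.5 = -38.1
d = sqrt(6.76 + 1451.61) = sqrt(1458.37) = 38.1886

38.1886


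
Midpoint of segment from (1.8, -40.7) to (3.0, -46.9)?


Mx = (1.8 + 3.0)/2 = 4.8/2 = 2.4000
My = (-40.7 - 46.9)/2 = -87.6/2 = -43.8000

(2.4000, -43.8000)


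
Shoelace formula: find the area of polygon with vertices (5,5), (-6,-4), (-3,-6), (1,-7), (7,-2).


sum(xi*y_{i+1}) = 5*(-4) - 6*(-6) - 3*(-7) + 1*(-2) + 7*5 = 70
sum(yi*x_{i+1}) = 5*(-6) - 4*(-3) - 6*1 - 7*7 - 2*5 = -83
Area = |70 + 83|/2 = 153/2 = 76.5000

76.5000 sq units


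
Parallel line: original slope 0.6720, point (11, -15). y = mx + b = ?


Parallel lines have equal slopes.
m2 = 0.6720
b2 = -15 - 0.6720*11 = -22.3920

y = 0.6720x - 22.3920


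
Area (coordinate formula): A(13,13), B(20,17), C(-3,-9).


13*(17+ 9) = 338
20*(-9-13) = -440
-3*(13-17) = 12
sum = -90
Area = |-90|/2 = 45.0000

45.0000 sq units


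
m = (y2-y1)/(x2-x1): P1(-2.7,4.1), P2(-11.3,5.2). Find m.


dy = 5.2 - 4.1 = 1.1
dx = -11.3 + 2.7 = -8.6
m = 1.1/(-8.6) = -0.1279

m = -0.1279


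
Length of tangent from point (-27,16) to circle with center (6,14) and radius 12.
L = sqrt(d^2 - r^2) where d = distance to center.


d = sqrt((-27-6)^2 + (16-14)^2) = sqrt(1089+4) = 33.0606
L = sqrt(1093.0000 - 144) = sqrt(949.0000) = 30.8058

30.8058


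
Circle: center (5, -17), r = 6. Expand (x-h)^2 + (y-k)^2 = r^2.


(x-5)^2 + (y+ 17)^2 = 6^2
D = -2h = -10, E = -2k = 34
F = h^2+k^2-r^2 = 25+289-36 = 278

x^2 + y^2 - 10x + 34y + 278 = 0


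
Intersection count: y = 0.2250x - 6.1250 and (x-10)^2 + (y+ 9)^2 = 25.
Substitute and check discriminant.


Substitute y = 0.2250x - 6.1250: (x-10)^2 + (0.2250x- 6.1250+ 9)^2 = 25
Expand to Ax^2 + Bx + C = 0, where b-k = 2.875
A = 1+m^2 = 1.050625
B = 2(m(b-k) - h) = 2(0.2250*2.875 - 10) = -18.70625
C = h^2 + (b-k)^2 - r^2 = 100 + 8.265625 - 25 = 83.265625
disc = B^2-4AC = 349.9238 - 349.9238 = 0
disc = 0

1 intersection point (tangent)


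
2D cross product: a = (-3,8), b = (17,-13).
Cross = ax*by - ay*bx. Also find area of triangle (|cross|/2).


cross = -3*(-13) - 8*17 = 39 - 136 = -97
Triangle area = |-97|/2 = 97/2 = 48.5000

cross = -97, triangle area = 48.5000


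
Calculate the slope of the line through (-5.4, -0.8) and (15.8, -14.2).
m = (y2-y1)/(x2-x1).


dy = -14.2 + 0.8 = -13.4
dx = 15.8 + 5.4 = 21.2
m = -13.4/21.2 = -0.6321

m = -0.6321


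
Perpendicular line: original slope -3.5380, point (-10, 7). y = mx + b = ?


Perpendicular slope = -1/m1 = -1/(-3.5380) = 0.2826
b2 = y0 - m2*x0 = 7 - 10/(-3.5380) = 7 + 2.8265 = 9.8265

y = 0.2826x + 9.8265


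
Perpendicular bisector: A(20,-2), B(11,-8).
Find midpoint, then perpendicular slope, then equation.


Midpoint = (15.5, -5)
Slope of AB = dy/dx = -6/(-9) = 0.6667
Perp slope = -dx/dy = -9/6 = -1.5000
b = My - (perp slope)*Mx = -5 + (-9*15.5)/(-6) = -5 + 23.2500 = 18.2500

y = -1.5000x + 18.2500


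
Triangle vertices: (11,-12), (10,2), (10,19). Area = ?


11*(2-19) = -187
10*(19+ 12) = 310
10*(-12-2) = -140
sum = -17
Area = |-17|/2 = 8.5000

8.5000 sq units


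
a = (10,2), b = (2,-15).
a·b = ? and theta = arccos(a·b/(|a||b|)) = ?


a·b = 10*2 + 2*(-15) = 20 - 30 = -10
|a| = sqrt(100+4) = 10.1980
|b| = sqrt(4+225) = 15.1327
cos(theta) = -10/(sqrt(104)*sqrt(229)) = -10/sqrt(23816) = -0.064799
theta = arccos(-10/sqrt(23816)) = 93.7153 degrees

a·b = -10, theta = 93.7153 deg


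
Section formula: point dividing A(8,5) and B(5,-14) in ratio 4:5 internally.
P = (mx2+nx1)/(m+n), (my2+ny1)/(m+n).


Px = (4*5 + 5*8)/9 = 60/9 = 6.6667
Py = (4*(-14) + 5*5)/9 = -31/9 = -3.4444

P = (6.6667, -3.4444)


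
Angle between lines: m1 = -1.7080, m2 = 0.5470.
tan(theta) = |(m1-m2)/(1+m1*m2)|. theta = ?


m1-m2 = -2.255
1+m1*m2 = 0.065724
tan(theta) = |-2.255/0.065724| = 34.310145
theta = arctan(|-2.255/0.065724|) = 88.3305 degrees (acute angle)

88.3305 degrees


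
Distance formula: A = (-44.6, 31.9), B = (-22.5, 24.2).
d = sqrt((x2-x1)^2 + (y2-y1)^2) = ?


dx = -22.5 + 44.6 = 22.1
dy = 24.2 - 31.9 = -7.7
d = sqrt(488.41 + 59.29) = sqrt(547.7) = 23.4030

23.4030


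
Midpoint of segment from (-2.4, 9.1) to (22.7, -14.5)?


Mx = (-2.4 + 22.7)/2 = 20.3/2 = 10.1500
My = (9.1 - 14.5)/2 = -5.4/2 = -2.7000

(10.1500, -2.7000)


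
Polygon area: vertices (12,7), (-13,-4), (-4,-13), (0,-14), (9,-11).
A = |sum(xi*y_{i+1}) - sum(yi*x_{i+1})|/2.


sum(xi*y_{i+1}) = 12*(-4) - 13*(-13) - 4*(-14) + 0*(-11) + 9*7 = 240
sum(yi*x_{i+1}) = 7*(-13) - 4*(-4) - 13*0 - 14*9 - 11*12 = -333
Area = |240 + 333|/2 = 573/2 = 286.5000

286.5000 sq units


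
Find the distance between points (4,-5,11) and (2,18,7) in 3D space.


dx=-2, dy=23, dz=-4
d = sqrt(4+529+16) = sqrt(549) = 23.4307

23.4307


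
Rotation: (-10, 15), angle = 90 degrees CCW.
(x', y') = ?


cos(90) = 0, sin(90) = 1
x' = -10*0 - 15*1 = -15
y' = -10*1 + 15*0 = -10

(-15, -10)


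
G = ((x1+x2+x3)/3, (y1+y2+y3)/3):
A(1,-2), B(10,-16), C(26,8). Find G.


Gx = (1+10+26)/3 = 37/3 = 12.3333
Gy = (-2- 16+8)/3 = -10/3 = -3.3333

G = (12.3333, -3.3333)


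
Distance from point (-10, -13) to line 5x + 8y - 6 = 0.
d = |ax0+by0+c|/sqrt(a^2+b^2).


|5*(-10) + 8*(-13) - 6| = |-160| = 160
sqrt(25 + 64) = sqrt(89) = 9.4340
d = 160/sqrt(89) = 16.9600

16.9600


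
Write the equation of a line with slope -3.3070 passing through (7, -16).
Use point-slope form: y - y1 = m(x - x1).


y + 16 = -3.3070(x - 7)
y = -3.3070x - 16 + 3.3070*7
y = -3.3070x + 7.1490

y = -3.3070x + 7.1490


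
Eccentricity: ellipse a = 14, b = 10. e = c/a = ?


c = sqrt(196-100) = sqrt(96) = 9.7980
e = c/a = sqrt(96)/14 = 0.6999

e = 0.6999


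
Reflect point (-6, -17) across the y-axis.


Reflection rule for y-axis: (-x, y)
(-6, -17) -> (6, -17)

(6, -17)


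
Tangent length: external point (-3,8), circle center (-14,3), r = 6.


d = sqrt((-3+ 14)^2 + (8-3)^2) = sqrt(121+25) = 12.0830
L = sqrt(146.0000 - 36) = sqrt(110.0000) = 10.4881

10.4881


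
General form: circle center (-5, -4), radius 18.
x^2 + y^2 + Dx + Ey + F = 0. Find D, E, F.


(x+ 5)^2 + (y+ 4)^2 = 18^2
D = -2h = 10, E = -2k = 8
F = h^2+k^2-r^2 = 25+16-324 = -283

D = 10, E = 8, F = -283


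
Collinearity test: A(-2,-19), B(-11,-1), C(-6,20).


-2*(-1-20) - 11*(20+ 19) - 6*(-19+ 1)
= 42 - 429 + 108 = -279

No, not collinear (determinant = -279)


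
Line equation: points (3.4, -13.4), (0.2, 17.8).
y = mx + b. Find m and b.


m = (31.2)/(-3.2) = -9.7500
b = y1 - m*x1 = -13.4 - (31.2*3.4)/(-3.2) = -13.4 + 33.1500 = 19.7500

y = -9.7500x + 19.7500


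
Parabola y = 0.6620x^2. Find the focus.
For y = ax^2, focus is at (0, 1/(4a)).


a = 0.6620
4a = 2.6480
focus = (0, 1/2.6480) = (0, 0.3776)

Focus = (0, 0.3776)


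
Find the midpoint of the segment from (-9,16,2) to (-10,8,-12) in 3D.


Mx = (-9- 10)/2 = -9.5000
My = (16+8)/2 = 12.0000
Mz = (2- 12)/2 = -5.0000

M = (-9.5000, 12.0000, -5.0000)


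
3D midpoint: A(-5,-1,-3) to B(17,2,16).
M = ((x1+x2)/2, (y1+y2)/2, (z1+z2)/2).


Mx = (-5+17)/2 = 6.0000
My = (-1+2)/2 = 0.5000
Mz = (-3+16)/2 = 6.5000

M = (6.0000, 0.5000, 6.5000)


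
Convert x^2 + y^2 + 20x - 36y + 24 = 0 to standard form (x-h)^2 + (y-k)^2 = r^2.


h = -D/2 = -20/2 = -10
k = -E/2 = 36/2 = 18
r^2 = h^2 + k^2 - F = 100 + 324 - 24 = 400
r = 20

Center (-10, 18), radius = 20


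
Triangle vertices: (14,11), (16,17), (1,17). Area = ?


14*(17-17) = 0
16*(17-11) = 96
1*(11-17) = -6
sum = 90
Area = |90|/2 = 45.0000

45.0000 sq units


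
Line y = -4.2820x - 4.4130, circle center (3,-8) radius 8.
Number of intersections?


Substitute y = -4.2820x - 4.4130: (x-3)^2 + (-4.2820x- 4.4130+ 8)^2 = 64
Expand to Ax^2 + Bx + C = 0, where b-k = 3.587
A = 1+m^2 = 19.335524
B = 2(m(b-k) - h) = 2(-4.2820*3.587 - 3) = -36.719068
C = h^2 + (b-k)^2 - r^2 = 9 + 12.866569 - 64 = -42.133431
disc = B^2-4AC = 1348.2900 + 3258.6879 = 4606.9779
disc > 0

2 intersection points


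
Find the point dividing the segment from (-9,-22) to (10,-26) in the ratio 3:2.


Px = (3*10 + 2*(-9))/5 = 12/5 = 2.4000
Py = (3*(-26) + 2*(-22))/5 = -122/5 = -24.4000

P = (2.4000, -24.4000)


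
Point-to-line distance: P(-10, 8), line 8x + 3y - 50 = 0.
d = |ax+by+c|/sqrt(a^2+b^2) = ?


|8*(-10) + 3*8 - 50| = |-106| = 106
sqrt(64 + 9) = sqrt(73) = 8.5440
d = 106/sqrt(73) = 12.4064

12.4064


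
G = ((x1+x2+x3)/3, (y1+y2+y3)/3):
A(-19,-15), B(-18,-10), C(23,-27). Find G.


Gx = (-19- 18+23)/3 = -14/3 = -4.6667
Gy = (-15- 10- 27)/3 = -52/3 = -17.3333

G = (-4.6667, -17.3333)


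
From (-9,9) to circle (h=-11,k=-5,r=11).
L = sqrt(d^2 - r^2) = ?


d = sqrt((-9+ 11)^2 + (9+ 5)^2) = sqrt(4+196) = 14.1421
L = sqrt(200.0000 - 121) = sqrt(79.0000) = 8.8882

8.8882


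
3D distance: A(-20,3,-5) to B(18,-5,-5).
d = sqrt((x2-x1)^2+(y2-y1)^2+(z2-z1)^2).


dx=38, dy=-8, dz=0
d = sqrt(1444+64+0) = sqrt(1508) = 38.8330

38.8330


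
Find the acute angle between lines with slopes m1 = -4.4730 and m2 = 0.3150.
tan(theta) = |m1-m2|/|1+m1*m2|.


m1-m2 = -4.788
1+m1*m2 = -0.408995
tan(theta) = |-4.788/(-0.408995)| = 11.706745
theta = arctan(|-4.788/(-0.408995)|) = 85.1176 degrees (acute angle)

85.1176 degrees


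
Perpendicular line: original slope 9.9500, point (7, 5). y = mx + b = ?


Perpendicular slope = -1/m1 = -1/9.9500 = -0.1005
b2 = y0 - m2*x0 = 5 + 7/9.9500 = 5 + 0.7035 = 5.7035

y = -0.1005x + 5.7035


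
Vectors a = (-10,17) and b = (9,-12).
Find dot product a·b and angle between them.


a·b = -10*9 + 17*(-12) = -90 - 204 = -294
|a| = sqrt(100+289) = 19.7231
|b| = sqrt(81+144) = 15.0000
cos(theta) = -294/(sqrt(389)*sqrt(225)) = -294/sqrt(87525) = -0.993759
theta = arccos(-294/sqrt(87525)) = 173.5956 degrees

a·b = -294, theta = 173.5956 deg


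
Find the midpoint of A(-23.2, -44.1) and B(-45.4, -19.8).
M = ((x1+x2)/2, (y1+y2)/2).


Mx = (-23.2 - 45.4)/2 = -68.6/2 = -34.3000
My = (-44.1 - 19.8)/2 = -63.9/2 = -31.9500

(-34.3000, -31.9500)


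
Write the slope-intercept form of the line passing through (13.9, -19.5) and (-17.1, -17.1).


m = (2.4)/(-31.0) = -0.0774
b = y1 - m*x1 = -19.5 - (2.4*13.9)/(-31.0) = -19.5 + 1.0761 = -18.4239

y = -0.0774x - 18.4239


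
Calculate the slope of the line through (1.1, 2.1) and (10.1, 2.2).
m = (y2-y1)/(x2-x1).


dy = 2.2 - 2.1 = 0.1
dx = 10.1 - 1.1 = 9.0
m = 0.1/9.0 = 0.0111

m = 0.0111


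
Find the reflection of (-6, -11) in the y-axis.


Reflection rule for y-axis: (-x, y)
(-6, -11) -> (6, -11)

(6, -11)


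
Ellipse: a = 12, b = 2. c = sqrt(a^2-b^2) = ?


c^2 = 12^2 - 2^2 = 144 - 4 = 140
c = sqrt(140) = 11.8322

c = 11.8322


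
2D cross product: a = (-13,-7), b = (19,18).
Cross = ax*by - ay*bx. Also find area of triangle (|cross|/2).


cross = -13*18 + 7*19 = -234 + 133 = -101
Triangle area = |-101|/2 = 101/2 = 50.5000

cross = -101, triangle area = 50.5000
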